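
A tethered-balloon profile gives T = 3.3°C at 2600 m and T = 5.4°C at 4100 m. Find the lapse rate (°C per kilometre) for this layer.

Γ = −ΔT/Δz = (3.3 − 5.4) / (4100 − 2600) m
  = -2.1°C / 1.5 km = -1.4°C/km

-1.4°C/km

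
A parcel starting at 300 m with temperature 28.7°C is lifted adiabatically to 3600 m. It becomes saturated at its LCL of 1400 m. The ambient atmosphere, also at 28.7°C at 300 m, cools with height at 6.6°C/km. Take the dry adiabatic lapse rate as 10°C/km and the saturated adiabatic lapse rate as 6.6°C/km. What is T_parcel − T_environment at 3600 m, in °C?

-3.74°C (parcel cooler than environment)

Parcel:
  300 → 1400 m (dry, 10°C/km): ΔT = -10 × 1.1 = -11°C → T = 17.7°C
  1400 → 3600 m (saturated, 6.6°C/km): ΔT = -6.6 × 2.2 = -14.52°C → T = 3.18°C
Environment:
  300 → 3600 m (environment, 6.6°C/km): ΔT = -6.6 × 3.3 = -21.78°C → T = 6.92°C
T_parcel − T_env = 3.18 − 6.92 = -3.74°C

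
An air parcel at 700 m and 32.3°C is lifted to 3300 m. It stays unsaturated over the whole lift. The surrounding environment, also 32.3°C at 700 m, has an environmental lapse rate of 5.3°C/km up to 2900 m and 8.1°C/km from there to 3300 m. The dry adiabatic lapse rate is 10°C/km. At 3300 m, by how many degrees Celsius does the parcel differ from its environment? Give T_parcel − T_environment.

-11.1°C (parcel cooler than environment)

Parcel:
  From 700 m to 3300 m (dry): cools by 10 × 2.6 = 26°C, giving 6.3°C.
Environment:
  From 700 m to 2900 m (environment, lower layer): cools by 5.3 × 2.2 = 11.66°C, giving 20.64°C.
  From 2900 m to 3300 m (environment, upper layer): cools by 8.1 × 0.4 = 3.24°C, giving 17.4°C.
T_parcel − T_env = 6.3 − 17.4 = -11.1°C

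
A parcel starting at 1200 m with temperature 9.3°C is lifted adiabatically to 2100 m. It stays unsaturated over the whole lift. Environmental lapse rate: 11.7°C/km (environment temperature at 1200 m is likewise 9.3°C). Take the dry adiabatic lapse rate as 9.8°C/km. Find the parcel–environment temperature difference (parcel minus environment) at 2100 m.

Parcel:
  Dry to 2100 m: -9.8 × 0.9 km = -8.82°C, so T = 0.48°C.
Environment:
  Environment to 2100 m: -11.7 × 0.9 km = -10.53°C, so T = -1.23°C.
T_parcel − T_env = 0.48 − (-1.23) = +1.71°C

+1.71°C (parcel warmer than environment)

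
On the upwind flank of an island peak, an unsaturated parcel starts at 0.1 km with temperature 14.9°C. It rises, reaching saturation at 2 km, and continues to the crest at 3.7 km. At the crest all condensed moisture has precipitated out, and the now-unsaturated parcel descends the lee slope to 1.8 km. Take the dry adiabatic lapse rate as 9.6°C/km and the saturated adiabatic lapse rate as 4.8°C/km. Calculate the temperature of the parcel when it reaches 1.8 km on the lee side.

100 → 2000 m (dry, 9.6°C/km): ΔT = -9.6 × 1.9 = -18.24°C → T = -3.34°C
2000 → 3700 m (saturated, 4.8°C/km): ΔT = -4.8 × 1.7 = -8.16°C → T = -11.5°C
3700 → 1800 m (dry descent, 9.6°C/km): ΔT = +9.6 × 1.9 = +18.24°C → T = 6.74°C

6.74°C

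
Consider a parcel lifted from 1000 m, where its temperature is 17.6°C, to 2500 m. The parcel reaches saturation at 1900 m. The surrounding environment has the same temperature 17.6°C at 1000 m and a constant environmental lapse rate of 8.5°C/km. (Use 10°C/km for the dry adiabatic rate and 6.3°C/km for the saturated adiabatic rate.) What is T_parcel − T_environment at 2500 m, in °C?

-0.03°C (parcel cooler than environment)

Parcel:
  1000 → 1900 m (dry, 10°C/km): ΔT = -10 × 0.9 = -9°C → T = 8.6°C
  1900 → 2500 m (saturated, 6.3°C/km): ΔT = -6.3 × 0.6 = -3.78°C → T = 4.82°C
Environment:
  1000 → 2500 m (environment, 8.5°C/km): ΔT = -8.5 × 1.5 = -12.75°C → T = 4.85°C
T_parcel − T_env = 4.82 − 4.85 = -0.03°C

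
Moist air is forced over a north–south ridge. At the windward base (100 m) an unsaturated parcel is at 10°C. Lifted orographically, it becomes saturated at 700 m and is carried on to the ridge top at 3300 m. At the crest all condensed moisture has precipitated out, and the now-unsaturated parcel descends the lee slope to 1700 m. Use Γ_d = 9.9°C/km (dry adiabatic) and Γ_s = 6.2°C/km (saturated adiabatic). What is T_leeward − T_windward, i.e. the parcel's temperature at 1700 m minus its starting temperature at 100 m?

-6.22°C

100 → 700 m (dry, 9.9°C/km): ΔT = -9.9 × 0.6 = -5.94°C → T = 4.06°C
700 → 3300 m (saturated, 6.2°C/km): ΔT = -6.2 × 2.6 = -16.12°C → T = -12.06°C
3300 → 1700 m (dry descent, 9.9°C/km): ΔT = +9.9 × 1.6 = +15.84°C → T = 3.78°C
Net change vs windward start: 3.78 − 10 = -6.22°C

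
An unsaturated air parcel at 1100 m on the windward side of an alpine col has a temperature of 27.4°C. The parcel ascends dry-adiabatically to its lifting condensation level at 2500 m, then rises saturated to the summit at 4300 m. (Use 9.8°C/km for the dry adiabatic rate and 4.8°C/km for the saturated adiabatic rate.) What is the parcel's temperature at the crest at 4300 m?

5.04°C

Dry to 2500 m: -9.8 × 1.4 km = -13.72°C, so T = 13.68°C.
Saturated to 4300 m: -4.8 × 1.8 km = -8.64°C, so T = 5.04°C.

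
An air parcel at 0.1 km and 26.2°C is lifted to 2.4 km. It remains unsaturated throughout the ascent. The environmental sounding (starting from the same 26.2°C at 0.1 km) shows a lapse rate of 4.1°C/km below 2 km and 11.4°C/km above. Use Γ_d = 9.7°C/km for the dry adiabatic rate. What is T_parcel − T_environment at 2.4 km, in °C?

-9.96°C (parcel cooler than environment)

Parcel:
  100–2400 m, dry: Δz = 2.3 km ⇒ ΔT = -22.31°C; T = 3.89°C
Environment:
  100–2000 m, environment, lower layer: Δz = 1.9 km ⇒ ΔT = -7.79°C; T = 18.41°C
  2000–2400 m, environment, upper layer: Δz = 0.4 km ⇒ ΔT = -4.56°C; T = 13.85°C
T_parcel − T_env = 3.89 − 13.85 = -9.96°C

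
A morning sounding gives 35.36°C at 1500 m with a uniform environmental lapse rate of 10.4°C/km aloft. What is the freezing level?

4900 m

Height above start = (35.36 − 0) / 10.4 = 3.4 km
Altitude = 1500 m + 3400 m = 4900 m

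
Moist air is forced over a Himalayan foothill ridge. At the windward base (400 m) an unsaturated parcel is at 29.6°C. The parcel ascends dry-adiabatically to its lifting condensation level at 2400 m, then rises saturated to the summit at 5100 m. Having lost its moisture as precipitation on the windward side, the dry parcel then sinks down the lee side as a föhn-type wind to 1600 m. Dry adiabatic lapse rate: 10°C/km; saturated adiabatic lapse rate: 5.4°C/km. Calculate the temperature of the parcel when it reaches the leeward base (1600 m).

Dry to 2400 m: -10 × 2 km = -20°C, so T = 9.6°C.
Saturated to 5100 m: -5.4 × 2.7 km = -14.58°C, so T = -4.98°C.
Dry descent to 1600 m: +10 × 3.5 km = +35°C, so T = 30.02°C.

30.02°C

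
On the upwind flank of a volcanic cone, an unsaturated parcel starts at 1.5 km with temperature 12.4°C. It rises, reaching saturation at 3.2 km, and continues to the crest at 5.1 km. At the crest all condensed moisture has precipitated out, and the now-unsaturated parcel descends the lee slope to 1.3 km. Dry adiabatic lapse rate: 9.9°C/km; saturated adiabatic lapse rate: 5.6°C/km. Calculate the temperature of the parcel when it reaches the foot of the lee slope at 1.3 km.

22.55°C

Dry to 3200 m: -9.9 × 1.7 km = -16.83°C, so T = -4.43°C.
Saturated to 5100 m: -5.6 × 1.9 km = -10.64°C, so T = -15.07°C.
Dry descent to 1300 m: +9.9 × 3.8 km = +37.62°C, so T = 22.55°C.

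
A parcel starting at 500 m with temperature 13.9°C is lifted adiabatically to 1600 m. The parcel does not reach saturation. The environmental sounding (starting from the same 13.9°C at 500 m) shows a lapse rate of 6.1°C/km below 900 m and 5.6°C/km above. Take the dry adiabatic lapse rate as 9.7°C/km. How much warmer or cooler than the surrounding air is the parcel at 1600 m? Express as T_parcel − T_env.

-4.31°C (parcel cooler than environment)

Parcel:
  Dry to 1600 m: -9.7 × 1.1 km = -10.67°C, so T = 3.23°C.
Environment:
  Environment, lower layer to 900 m: -6.1 × 0.4 km = -2.44°C, so T = 11.46°C.
  Environment, upper layer to 1600 m: -5.6 × 0.7 km = -3.92°C, so T = 7.54°C.
T_parcel − T_env = 3.23 − 7.54 = -4.31°C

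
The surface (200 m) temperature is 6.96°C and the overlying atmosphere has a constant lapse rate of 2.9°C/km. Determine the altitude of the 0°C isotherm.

2600 m

Height above start = (6.96 − 0) / 2.9 = 2.4 km
Altitude = 200 m + 2400 m = 2600 m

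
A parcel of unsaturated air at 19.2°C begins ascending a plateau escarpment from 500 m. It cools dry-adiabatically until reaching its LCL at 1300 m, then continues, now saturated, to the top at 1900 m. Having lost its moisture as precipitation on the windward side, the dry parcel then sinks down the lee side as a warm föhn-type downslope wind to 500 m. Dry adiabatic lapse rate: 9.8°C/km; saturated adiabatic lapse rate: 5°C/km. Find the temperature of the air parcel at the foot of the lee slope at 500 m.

500–1300 m, dry: Δz = 0.8 km ⇒ ΔT = -7.84°C; T = 11.36°C
1300–1900 m, saturated: Δz = 0.6 km ⇒ ΔT = -3°C; T = 8.36°C
1900–500 m, dry descent: Δz = 1.4 km ⇒ ΔT = +13.72°C; T = 22.08°C

22.08°C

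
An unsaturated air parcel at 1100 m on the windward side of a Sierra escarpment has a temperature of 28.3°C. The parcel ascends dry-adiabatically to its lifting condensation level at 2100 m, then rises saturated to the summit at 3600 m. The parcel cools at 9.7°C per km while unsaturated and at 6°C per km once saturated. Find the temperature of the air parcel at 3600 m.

9.6°C

From 1100 m to 2100 m (dry): cools by 9.7 × 1 = 9.7°C, giving 18.6°C.
From 2100 m to 3600 m (saturated): cools by 6 × 1.5 = 9°C, giving 9.6°C.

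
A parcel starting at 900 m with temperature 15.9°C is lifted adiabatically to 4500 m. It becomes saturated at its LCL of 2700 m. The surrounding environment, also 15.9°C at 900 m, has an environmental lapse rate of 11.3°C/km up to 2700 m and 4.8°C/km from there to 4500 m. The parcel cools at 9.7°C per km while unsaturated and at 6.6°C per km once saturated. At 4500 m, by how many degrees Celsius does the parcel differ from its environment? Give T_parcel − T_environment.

Parcel:
  From 900 m to 2700 m (dry): cools by 9.7 × 1.8 = 17.46°C, giving -1.56°C.
  From 2700 m to 4500 m (saturated): cools by 6.6 × 1.8 = 11.88°C, giving -13.44°C.
Environment:
  From 900 m to 2700 m (environment, lower layer): cools by 11.3 × 1.8 = 20.34°C, giving -4.44°C.
  From 2700 m to 4500 m (environment, upper layer): cools by 4.8 × 1.8 = 8.64°C, giving -13.08°C.
T_parcel − T_env = -13.44 − (-13.08) = -0.36°C

-0.36°C (parcel cooler than environment)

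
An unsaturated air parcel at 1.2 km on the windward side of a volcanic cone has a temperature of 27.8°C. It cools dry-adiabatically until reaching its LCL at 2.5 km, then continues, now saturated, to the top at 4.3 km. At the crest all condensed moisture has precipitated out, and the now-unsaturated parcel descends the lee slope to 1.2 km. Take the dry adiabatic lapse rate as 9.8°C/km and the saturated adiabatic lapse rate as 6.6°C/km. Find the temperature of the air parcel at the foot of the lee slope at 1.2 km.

Dry to 2500 m: -9.8 × 1.3 km = -12.74°C, so T = 15.06°C.
Saturated to 4300 m: -6.6 × 1.8 km = -11.88°C, so T = 3.18°C.
Dry descent to 1200 m: +9.8 × 3.1 km = +30.38°C, so T = 33.56°C.

33.56°C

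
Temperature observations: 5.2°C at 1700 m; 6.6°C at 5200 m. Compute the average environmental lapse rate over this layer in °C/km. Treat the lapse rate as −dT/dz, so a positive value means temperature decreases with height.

-0.4°C/km

Γ = −ΔT/Δz = (5.2 − 6.6) / (5200 − 1700) m
  = -1.4°C / 3.5 km = -0.4°C/km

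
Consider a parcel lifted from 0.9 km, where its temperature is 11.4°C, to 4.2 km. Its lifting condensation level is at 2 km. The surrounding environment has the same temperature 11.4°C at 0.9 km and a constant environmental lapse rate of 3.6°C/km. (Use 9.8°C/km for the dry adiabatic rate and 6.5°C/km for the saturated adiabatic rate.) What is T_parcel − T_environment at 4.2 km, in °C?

Parcel:
  900 → 2000 m (dry, 9.8°C/km): ΔT = -9.8 × 1.1 = -10.78°C → T = 0.62°C
  2000 → 4200 m (saturated, 6.5°C/km): ΔT = -6.5 × 2.2 = -14.3°C → T = -13.68°C
Environment:
  900 → 4200 m (environment, 3.6°C/km): ΔT = -3.6 × 3.3 = -11.88°C → T = -0.48°C
T_parcel − T_env = -13.68 − (-0.48) = -13.2°C

-13.2°C (parcel cooler than environment)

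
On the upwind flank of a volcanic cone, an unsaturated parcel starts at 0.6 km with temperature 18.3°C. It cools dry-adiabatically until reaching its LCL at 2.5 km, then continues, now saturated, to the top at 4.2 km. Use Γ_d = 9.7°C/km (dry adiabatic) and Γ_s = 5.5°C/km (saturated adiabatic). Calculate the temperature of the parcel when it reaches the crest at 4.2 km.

From 600 m to 2500 m (dry): cools by 9.7 × 1.9 = 18.43°C, giving -0.13°C.
From 2500 m to 4200 m (saturated): cools by 5.5 × 1.7 = 9.35°C, giving -9.48°C.

-9.48°C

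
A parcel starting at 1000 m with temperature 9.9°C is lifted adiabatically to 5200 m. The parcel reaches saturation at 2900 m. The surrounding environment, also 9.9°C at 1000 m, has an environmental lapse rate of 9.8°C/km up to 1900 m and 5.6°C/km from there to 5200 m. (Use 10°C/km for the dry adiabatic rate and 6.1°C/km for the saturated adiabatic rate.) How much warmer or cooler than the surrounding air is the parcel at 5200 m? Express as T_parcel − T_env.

Parcel:
  From 1000 m to 2900 m (dry): cools by 10 × 1.9 = 19°C, giving -9.1°C.
  From 2900 m to 5200 m (saturated): cools by 6.1 × 2.3 = 14.03°C, giving -23.13°C.
Environment:
  From 1000 m to 1900 m (environment, lower layer): cools by 9.8 × 0.9 = 8.82°C, giving 1.08°C.
  From 1900 m to 5200 m (environment, upper layer): cools by 5.6 × 3.3 = 18.48°C, giving -17.4°C.
T_parcel − T_env = -23.13 − (-17.4) = -5.73°C

-5.73°C (parcel cooler than environment)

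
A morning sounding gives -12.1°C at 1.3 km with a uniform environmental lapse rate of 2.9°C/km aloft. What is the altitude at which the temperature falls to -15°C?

2.3 km

Height above start = (-12.1 − (-15)) / 2.9 = 1 km
Altitude = 1300 m + 1000 m = 2300 m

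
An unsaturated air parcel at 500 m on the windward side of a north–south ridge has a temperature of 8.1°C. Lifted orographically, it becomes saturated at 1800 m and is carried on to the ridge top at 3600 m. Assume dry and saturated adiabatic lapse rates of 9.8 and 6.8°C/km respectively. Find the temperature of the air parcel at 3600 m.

-16.88°C

500–1800 m, dry: Δz = 1.3 km ⇒ ΔT = -12.74°C; T = -4.64°C
1800–3600 m, saturated: Δz = 1.8 km ⇒ ΔT = -12.24°C; T = -16.88°C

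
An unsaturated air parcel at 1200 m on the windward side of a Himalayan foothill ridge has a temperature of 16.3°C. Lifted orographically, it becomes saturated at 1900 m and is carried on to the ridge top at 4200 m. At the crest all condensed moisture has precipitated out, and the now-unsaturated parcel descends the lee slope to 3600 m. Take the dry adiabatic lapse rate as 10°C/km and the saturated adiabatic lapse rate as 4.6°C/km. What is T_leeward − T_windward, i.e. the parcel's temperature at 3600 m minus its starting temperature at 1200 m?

1200–1900 m, dry: Δz = 0.7 km ⇒ ΔT = -7°C; T = 9.3°C
1900–4200 m, saturated: Δz = 2.3 km ⇒ ΔT = -10.58°C; T = -1.28°C
4200–3600 m, dry descent: Δz = 0.6 km ⇒ ΔT = +6°C; T = 4.72°C
Net change vs windward start: 4.72 − 16.3 = -11.58°C

-11.58°C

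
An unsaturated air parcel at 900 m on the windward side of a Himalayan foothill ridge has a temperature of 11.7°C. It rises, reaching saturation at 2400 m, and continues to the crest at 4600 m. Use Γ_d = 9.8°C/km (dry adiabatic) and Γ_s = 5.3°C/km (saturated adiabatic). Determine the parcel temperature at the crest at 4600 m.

-14.66°C

Dry to 2400 m: -9.8 × 1.5 km = -14.7°C, so T = -3°C.
Saturated to 4600 m: -5.3 × 2.2 km = -11.66°C, so T = -14.66°C.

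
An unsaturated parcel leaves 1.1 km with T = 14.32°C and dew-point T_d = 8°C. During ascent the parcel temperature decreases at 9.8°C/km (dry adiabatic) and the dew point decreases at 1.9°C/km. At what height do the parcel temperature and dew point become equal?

1.9 km

T and T_d converge at 9.8 − 1.9 = 7.9°C per km
Height above start = (14.32 − 8) / 7.9 = 0.8 km
LCL altitude = 1100 m + 800 m = 1900 m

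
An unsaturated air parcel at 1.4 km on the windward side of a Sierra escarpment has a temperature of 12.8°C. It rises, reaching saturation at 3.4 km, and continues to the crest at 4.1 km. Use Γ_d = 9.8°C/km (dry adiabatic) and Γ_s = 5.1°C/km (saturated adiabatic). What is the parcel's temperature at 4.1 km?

1400–3400 m, dry: Δz = 2 km ⇒ ΔT = -19.6°C; T = -6.8°C
3400–4100 m, saturated: Δz = 0.7 km ⇒ ΔT = -3.57°C; T = -10.37°C

-10.37°C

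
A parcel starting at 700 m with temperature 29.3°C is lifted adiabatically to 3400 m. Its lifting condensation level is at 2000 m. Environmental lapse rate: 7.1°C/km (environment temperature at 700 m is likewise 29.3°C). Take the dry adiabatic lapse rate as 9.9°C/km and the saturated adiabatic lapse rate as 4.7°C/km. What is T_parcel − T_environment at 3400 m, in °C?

Parcel:
  700 → 2000 m (dry, 9.9°C/km): ΔT = -9.9 × 1.3 = -12.87°C → T = 16.43°C
  2000 → 3400 m (saturated, 4.7°C/km): ΔT = -4.7 × 1.4 = -6.58°C → T = 9.85°C
Environment:
  700 → 3400 m (environment, 7.1°C/km): ΔT = -7.1 × 2.7 = -19.17°C → T = 10.13°C
T_parcel − T_env = 9.85 − 10.13 = -0.28°C

-0.28°C (parcel cooler than environment)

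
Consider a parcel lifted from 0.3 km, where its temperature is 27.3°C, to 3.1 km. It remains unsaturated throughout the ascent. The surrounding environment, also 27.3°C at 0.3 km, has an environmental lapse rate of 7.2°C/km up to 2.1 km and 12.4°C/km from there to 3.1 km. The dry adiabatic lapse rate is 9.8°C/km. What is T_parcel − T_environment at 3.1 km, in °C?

-2.08°C (parcel cooler than environment)

Parcel:
  300 → 3100 m (dry, 9.8°C/km): ΔT = -9.8 × 2.8 = -27.44°C → T = -0.14°C
Environment:
  300 → 2100 m (environment, lower layer, 7.2°C/km): ΔT = -7.2 × 1.8 = -12.96°C → T = 14.34°C
  2100 → 3100 m (environment, upper layer, 12.4°C/km): ΔT = -12.4 × 1 = -12.4°C → T = 1.94°C
T_parcel − T_env = -0.14 − 1.94 = -2.08°C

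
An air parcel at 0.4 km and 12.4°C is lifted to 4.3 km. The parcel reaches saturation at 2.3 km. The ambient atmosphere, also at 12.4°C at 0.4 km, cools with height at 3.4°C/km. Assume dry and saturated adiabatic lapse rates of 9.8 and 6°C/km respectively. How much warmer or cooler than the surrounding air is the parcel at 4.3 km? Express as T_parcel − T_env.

Parcel:
  Dry to 2300 m: -9.8 × 1.9 km = -18.62°C, so T = -6.22°C.
  Saturated to 4300 m: -6 × 2 km = -12°C, so T = -18.22°C.
Environment:
  Environment to 4300 m: -3.4 × 3.9 km = -13.26°C, so T = -0.86°C.
T_parcel − T_env = -18.22 − (-0.86) = -17.36°C

-17.36°C (parcel cooler than environment)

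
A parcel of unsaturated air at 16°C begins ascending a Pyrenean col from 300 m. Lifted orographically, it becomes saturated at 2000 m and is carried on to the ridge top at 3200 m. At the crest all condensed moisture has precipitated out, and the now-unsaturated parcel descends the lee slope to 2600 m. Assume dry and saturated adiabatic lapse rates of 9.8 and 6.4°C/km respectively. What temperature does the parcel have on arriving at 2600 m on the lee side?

300 → 2000 m (dry, 9.8°C/km): ΔT = -9.8 × 1.7 = -16.66°C → T = -0.66°C
2000 → 3200 m (saturated, 6.4°C/km): ΔT = -6.4 × 1.2 = -7.68°C → T = -8.34°C
3200 → 2600 m (dry descent, 9.8°C/km): ΔT = +9.8 × 0.6 = +5.88°C → T = -2.46°C

-2.46°C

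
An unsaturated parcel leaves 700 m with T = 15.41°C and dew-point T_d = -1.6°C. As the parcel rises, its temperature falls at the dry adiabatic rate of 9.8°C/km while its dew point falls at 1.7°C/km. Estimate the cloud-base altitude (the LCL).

2800 m

T and T_d converge at 9.8 − 1.7 = 8.1°C per km
Height above start = (15.41 − (-1.6)) / 8.1 = 2.1 km
LCL altitude = 700 m + 2100 m = 2800 m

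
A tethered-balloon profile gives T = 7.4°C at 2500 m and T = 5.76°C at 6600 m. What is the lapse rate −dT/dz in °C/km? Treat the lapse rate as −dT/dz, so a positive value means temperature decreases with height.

0.4°C/km

Γ = −ΔT/Δz = (7.4 − 5.76) / (6600 − 2500) m
  = 1.64°C / 4.1 km = 0.4°C/km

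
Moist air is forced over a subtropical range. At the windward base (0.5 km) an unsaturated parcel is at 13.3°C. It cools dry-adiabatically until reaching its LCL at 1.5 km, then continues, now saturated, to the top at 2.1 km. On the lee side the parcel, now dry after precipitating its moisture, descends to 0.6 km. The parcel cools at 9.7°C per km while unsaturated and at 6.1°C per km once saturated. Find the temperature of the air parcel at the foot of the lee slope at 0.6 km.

14.49°C

500–1500 m, dry: Δz = 1 km ⇒ ΔT = -9.7°C; T = 3.6°C
1500–2100 m, saturated: Δz = 0.6 km ⇒ ΔT = -3.66°C; T = -0.06°C
2100–600 m, dry descent: Δz = 1.5 km ⇒ ΔT = +14.55°C; T = 14.49°C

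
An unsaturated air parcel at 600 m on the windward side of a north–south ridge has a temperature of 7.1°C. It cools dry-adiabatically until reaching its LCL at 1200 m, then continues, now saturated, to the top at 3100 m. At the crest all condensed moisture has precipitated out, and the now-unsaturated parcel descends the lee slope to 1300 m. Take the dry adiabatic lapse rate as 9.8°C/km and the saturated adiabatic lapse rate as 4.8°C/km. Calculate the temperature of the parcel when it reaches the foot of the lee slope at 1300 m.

9.74°C

600–1200 m, dry: Δz = 0.6 km ⇒ ΔT = -5.88°C; T = 1.22°C
1200–3100 m, saturated: Δz = 1.9 km ⇒ ΔT = -9.12°C; T = -7.9°C
3100–1300 m, dry descent: Δz = 1.8 km ⇒ ΔT = +17.64°C; T = 9.74°C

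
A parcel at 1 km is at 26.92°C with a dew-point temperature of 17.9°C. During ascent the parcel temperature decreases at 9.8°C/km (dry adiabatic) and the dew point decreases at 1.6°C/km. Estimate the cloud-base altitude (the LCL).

2.1 km

T and T_d converge at 9.8 − 1.6 = 8.2°C per km
Height above start = (26.92 − 17.9) / 8.2 = 1.1 km
LCL altitude = 1000 m + 1100 m = 2100 m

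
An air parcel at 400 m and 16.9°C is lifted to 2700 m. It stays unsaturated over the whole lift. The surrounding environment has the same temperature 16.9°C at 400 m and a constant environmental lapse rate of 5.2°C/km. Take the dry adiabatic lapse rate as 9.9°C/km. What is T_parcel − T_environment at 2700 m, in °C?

-10.81°C (parcel cooler than environment)

Parcel:
  Dry to 2700 m: -9.9 × 2.3 km = -22.77°C, so T = -5.87°C.
Environment:
  Environment to 2700 m: -5.2 × 2.3 km = -11.96°C, so T = 4.94°C.
T_parcel − T_env = -5.87 − 4.94 = -10.81°C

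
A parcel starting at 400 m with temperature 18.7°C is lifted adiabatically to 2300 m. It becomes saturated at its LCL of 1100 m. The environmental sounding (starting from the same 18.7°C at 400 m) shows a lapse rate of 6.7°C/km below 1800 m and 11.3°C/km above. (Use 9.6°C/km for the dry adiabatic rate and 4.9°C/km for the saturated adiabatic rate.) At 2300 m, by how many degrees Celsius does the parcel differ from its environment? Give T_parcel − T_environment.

Parcel:
  400 → 1100 m (dry, 9.6°C/km): ΔT = -9.6 × 0.7 = -6.72°C → T = 11.98°C
  1100 → 2300 m (saturated, 4.9°C/km): ΔT = -4.9 × 1.2 = -5.88°C → T = 6.1°C
Environment:
  400 → 1800 m (environment, lower layer, 6.7°C/km): ΔT = -6.7 × 1.4 = -9.38°C → T = 9.32°C
  1800 → 2300 m (environment, upper layer, 11.3°C/km): ΔT = -11.3 × 0.5 = -5.65°C → T = 3.67°C
T_parcel − T_env = 6.1 − 3.67 = +2.43°C

+2.43°C (parcel warmer than environment)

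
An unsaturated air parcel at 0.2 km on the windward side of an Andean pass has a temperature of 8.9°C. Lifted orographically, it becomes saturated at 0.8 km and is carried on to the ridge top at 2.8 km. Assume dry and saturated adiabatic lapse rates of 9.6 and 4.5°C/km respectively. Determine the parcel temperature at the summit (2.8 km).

-5.86°C

Dry to 800 m: -9.6 × 0.6 km = -5.76°C, so T = 3.14°C.
Saturated to 2800 m: -4.5 × 2 km = -9°C, so T = -5.86°C.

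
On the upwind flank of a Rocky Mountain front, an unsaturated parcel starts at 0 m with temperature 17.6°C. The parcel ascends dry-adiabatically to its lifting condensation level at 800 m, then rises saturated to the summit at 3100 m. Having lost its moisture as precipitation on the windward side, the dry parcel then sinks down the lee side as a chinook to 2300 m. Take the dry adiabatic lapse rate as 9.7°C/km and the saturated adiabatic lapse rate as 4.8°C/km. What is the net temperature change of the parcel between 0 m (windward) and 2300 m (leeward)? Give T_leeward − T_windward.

-11.04°C

From 0 m to 800 m (dry): cools by 9.7 × 0.8 = 7.76°C, giving 9.84°C.
From 800 m to 3100 m (saturated): cools by 4.8 × 2.3 = 11.04°C, giving -1.2°C.
From 3100 m to 2300 m (dry descent): warms by 9.7 × 0.8 = 7.76°C, giving 6.56°C.
Net change vs windward start: 6.56 − 17.6 = -11.04°C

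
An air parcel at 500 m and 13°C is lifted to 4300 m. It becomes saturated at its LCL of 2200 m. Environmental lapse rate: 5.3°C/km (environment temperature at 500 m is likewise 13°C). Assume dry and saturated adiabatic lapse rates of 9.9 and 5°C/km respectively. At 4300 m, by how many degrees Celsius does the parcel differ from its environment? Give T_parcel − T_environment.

-7.19°C (parcel cooler than environment)

Parcel:
  From 500 m to 2200 m (dry): cools by 9.9 × 1.7 = 16.83°C, giving -3.83°C.
  From 2200 m to 4300 m (saturated): cools by 5 × 2.1 = 10.5°C, giving -14.33°C.
Environment:
  From 500 m to 4300 m (environment): cools by 5.3 × 3.8 = 20.14°C, giving -7.14°C.
T_parcel − T_env = -14.33 − (-7.14) = -7.19°C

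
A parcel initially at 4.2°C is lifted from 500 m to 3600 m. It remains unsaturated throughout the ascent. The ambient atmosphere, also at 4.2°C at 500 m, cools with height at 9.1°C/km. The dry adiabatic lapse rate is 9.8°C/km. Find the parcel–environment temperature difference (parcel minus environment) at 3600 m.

Parcel:
  From 500 m to 3600 m (dry): cools by 9.8 × 3.1 = 30.38°C, giving -26.18°C.
Environment:
  From 500 m to 3600 m (environment): cools by 9.1 × 3.1 = 28.21°C, giving -24.01°C.
T_parcel − T_env = -26.18 − (-24.01) = -2.17°C

-2.17°C (parcel cooler than environment)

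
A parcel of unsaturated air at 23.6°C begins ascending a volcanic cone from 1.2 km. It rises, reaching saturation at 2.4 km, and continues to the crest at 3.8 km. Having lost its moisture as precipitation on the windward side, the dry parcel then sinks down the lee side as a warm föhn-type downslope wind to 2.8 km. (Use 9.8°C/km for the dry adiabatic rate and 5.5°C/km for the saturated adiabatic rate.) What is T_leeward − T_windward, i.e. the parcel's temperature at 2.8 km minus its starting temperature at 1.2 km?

-9.66°C

1200–2400 m, dry: Δz = 1.2 km ⇒ ΔT = -11.76°C; T = 11.84°C
2400–3800 m, saturated: Δz = 1.4 km ⇒ ΔT = -7.7°C; T = 4.14°C
3800–2800 m, dry descent: Δz = 1 km ⇒ ΔT = +9.8°C; T = 13.94°C
Net change vs windward start: 13.94 − 23.6 = -9.66°C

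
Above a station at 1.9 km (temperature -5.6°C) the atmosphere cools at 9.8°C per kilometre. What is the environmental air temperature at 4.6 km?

-32.06°C

1900–4600 m, environmental: Δz = 2.7 km ⇒ ΔT = -26.46°C; T = -32.06°C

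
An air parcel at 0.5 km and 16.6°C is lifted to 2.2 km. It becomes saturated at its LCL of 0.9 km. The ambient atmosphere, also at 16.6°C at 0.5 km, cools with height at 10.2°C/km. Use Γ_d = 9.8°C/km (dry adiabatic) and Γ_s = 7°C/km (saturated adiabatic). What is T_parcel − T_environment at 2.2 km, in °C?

Parcel:
  500–900 m, dry: Δz = 0.4 km ⇒ ΔT = -3.92°C; T = 12.68°C
  900–2200 m, saturated: Δz = 1.3 km ⇒ ΔT = -9.1°C; T = 3.58°C
Environment:
  500–2200 m, environment: Δz = 1.7 km ⇒ ΔT = -17.34°C; T = -0.74°C
T_parcel − T_env = 3.58 − (-0.74) = +4.32°C

+4.32°C (parcel warmer than environment)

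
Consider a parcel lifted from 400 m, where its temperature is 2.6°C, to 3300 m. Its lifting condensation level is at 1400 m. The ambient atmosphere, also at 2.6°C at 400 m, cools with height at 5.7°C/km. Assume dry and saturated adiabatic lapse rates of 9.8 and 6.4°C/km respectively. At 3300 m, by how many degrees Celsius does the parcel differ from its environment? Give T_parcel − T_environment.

Parcel:
  From 400 m to 1400 m (dry): cools by 9.8 × 1 = 9.8°C, giving -7.2°C.
  From 1400 m to 3300 m (saturated): cools by 6.4 × 1.9 = 12.16°C, giving -19.36°C.
Environment:
  From 400 m to 3300 m (environment): cools by 5.7 × 2.9 = 16.53°C, giving -13.93°C.
T_parcel − T_env = -19.36 − (-13.93) = -5.43°C

-5.43°C (parcel cooler than environment)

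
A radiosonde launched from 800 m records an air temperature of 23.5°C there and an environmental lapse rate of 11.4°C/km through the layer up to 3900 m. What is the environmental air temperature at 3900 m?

-11.84°C

From 800 m to 3900 m (environmental): cools by 11.4 × 3.1 = 35.34°C, giving -11.84°C.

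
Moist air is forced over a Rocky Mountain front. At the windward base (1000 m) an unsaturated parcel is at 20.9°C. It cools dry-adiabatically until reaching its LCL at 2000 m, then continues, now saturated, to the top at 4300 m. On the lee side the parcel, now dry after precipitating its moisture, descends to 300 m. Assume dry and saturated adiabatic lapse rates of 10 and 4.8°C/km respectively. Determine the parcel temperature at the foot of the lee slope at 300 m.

1000–2000 m, dry: Δz = 1 km ⇒ ΔT = -10°C; T = 10.9°C
2000–4300 m, saturated: Δz = 2.3 km ⇒ ΔT = -11.04°C; T = -0.14°C
4300–300 m, dry descent: Δz = 4 km ⇒ ΔT = +40°C; T = 39.86°C

39.86°C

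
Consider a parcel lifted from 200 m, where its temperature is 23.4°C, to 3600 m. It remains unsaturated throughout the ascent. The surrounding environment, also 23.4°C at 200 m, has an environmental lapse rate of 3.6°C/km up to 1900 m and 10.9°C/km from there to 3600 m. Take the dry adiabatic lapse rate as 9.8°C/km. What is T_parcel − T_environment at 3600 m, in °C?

-8.67°C (parcel cooler than environment)

Parcel:
  200 → 3600 m (dry, 9.8°C/km): ΔT = -9.8 × 3.4 = -33.32°C → T = -9.92°C
Environment:
  200 → 1900 m (environment, lower layer, 3.6°C/km): ΔT = -3.6 × 1.7 = -6.12°C → T = 17.28°C
  1900 → 3600 m (environment, upper layer, 10.9°C/km): ΔT = -10.9 × 1.7 = -18.53°C → T = -1.25°C
T_parcel − T_env = -9.92 − (-1.25) = -8.67°C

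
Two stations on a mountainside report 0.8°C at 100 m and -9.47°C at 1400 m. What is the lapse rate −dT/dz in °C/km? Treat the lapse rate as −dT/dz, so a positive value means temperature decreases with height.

Γ = −ΔT/Δz = (0.8 − (-9.47)) / (1400 − 100) m
  = 10.27°C / 1.3 km = 7.9°C/km

7.9°C/km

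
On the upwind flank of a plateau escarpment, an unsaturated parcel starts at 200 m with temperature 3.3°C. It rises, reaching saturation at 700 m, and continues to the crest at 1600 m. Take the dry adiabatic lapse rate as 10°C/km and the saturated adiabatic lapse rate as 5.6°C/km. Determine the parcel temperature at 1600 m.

-6.74°C

200–700 m, dry: Δz = 0.5 km ⇒ ΔT = -5°C; T = -1.7°C
700–1600 m, saturated: Δz = 0.9 km ⇒ ΔT = -5.04°C; T = -6.74°C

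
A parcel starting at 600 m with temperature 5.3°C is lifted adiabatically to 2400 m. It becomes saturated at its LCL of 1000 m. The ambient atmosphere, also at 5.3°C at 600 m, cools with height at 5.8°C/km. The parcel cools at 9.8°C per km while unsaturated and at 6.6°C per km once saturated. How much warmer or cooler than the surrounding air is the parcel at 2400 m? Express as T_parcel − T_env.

-2.72°C (parcel cooler than environment)

Parcel:
  From 600 m to 1000 m (dry): cools by 9.8 × 0.4 = 3.92°C, giving 1.38°C.
  From 1000 m to 2400 m (saturated): cools by 6.6 × 1.4 = 9.24°C, giving -7.86°C.
Environment:
  From 600 m to 2400 m (environment): cools by 5.8 × 1.8 = 10.44°C, giving -5.14°C.
T_parcel − T_env = -7.86 − (-5.14) = -2.72°C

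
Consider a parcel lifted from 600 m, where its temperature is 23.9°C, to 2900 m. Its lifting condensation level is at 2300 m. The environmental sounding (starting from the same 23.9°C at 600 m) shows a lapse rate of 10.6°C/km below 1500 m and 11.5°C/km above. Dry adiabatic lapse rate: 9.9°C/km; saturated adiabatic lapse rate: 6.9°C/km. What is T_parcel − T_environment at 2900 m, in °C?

+4.67°C (parcel warmer than environment)

Parcel:
  600 → 2300 m (dry, 9.9°C/km): ΔT = -9.9 × 1.7 = -16.83°C → T = 7.07°C
  2300 → 2900 m (saturated, 6.9°C/km): ΔT = -6.9 × 0.6 = -4.14°C → T = 2.93°C
Environment:
  600 → 1500 m (environment, lower layer, 10.6°C/km): ΔT = -10.6 × 0.9 = -9.54°C → T = 14.36°C
  1500 → 2900 m (environment, upper layer, 11.5°C/km): ΔT = -11.5 × 1.4 = -16.1°C → T = -1.74°C
T_parcel − T_env = 2.93 − (-1.74) = +4.67°C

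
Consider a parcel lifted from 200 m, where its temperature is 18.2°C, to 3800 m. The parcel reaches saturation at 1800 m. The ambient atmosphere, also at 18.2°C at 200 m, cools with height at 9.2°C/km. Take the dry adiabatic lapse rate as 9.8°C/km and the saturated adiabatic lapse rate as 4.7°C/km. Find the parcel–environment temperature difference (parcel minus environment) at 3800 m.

Parcel:
  Dry to 1800 m: -9.8 × 1.6 km = -15.68°C, so T = 2.52°C.
  Saturated to 3800 m: -4.7 × 2 km = -9.4°C, so T = -6.88°C.
Environment:
  Environment to 3800 m: -9.2 × 3.6 km = -33.12°C, so T = -14.92°C.
T_parcel − T_env = -6.88 − (-14.92) = +8.04°C

+8.04°C (parcel warmer than environment)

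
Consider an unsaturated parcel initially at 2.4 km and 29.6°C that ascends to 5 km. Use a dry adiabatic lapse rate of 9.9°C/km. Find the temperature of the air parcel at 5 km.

3.86°C

2400 → 5000 m (dry adiabatic, 9.9°C/km): ΔT = -9.9 × 2.6 = -25.74°C → T = 3.86°C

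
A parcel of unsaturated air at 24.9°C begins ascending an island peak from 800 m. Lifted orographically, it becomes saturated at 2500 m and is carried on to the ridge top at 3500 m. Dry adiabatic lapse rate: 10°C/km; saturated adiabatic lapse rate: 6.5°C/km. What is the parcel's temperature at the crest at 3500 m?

1.4°C

From 800 m to 2500 m (dry): cools by 10 × 1.7 = 17°C, giving 7.9°C.
From 2500 m to 3500 m (saturated): cools by 6.5 × 1 = 6.5°C, giving 1.4°C.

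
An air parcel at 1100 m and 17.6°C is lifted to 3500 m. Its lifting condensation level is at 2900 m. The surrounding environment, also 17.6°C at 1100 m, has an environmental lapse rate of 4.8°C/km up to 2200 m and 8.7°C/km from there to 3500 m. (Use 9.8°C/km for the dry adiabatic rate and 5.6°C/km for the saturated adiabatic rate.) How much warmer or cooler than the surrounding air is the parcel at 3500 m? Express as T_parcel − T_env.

Parcel:
  1100 → 2900 m (dry, 9.8°C/km): ΔT = -9.8 × 1.8 = -17.64°C → T = -0.04°C
  2900 → 3500 m (saturated, 5.6°C/km): ΔT = -5.6 × 0.6 = -3.36°C → T = -3.4°C
Environment:
  1100 → 2200 m (environment, lower layer, 4.8°C/km): ΔT = -4.8 × 1.1 = -5.28°C → T = 12.32°C
  2200 → 3500 m (environment, upper layer, 8.7°C/km): ΔT = -8.7 × 1.3 = -11.31°C → T = 1.01°C
T_parcel − T_env = -3.4 − 1.01 = -4.41°C

-4.41°C (parcel cooler than environment)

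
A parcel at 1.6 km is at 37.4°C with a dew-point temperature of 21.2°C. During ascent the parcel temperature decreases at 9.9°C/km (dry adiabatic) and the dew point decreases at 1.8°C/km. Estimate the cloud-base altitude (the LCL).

T and T_d converge at 9.9 − 1.8 = 8.1°C per km
Height above start = (37.4 − 21.2) / 8.1 = 2 km
LCL altitude = 1600 m + 2000 m = 3600 m

3.6 km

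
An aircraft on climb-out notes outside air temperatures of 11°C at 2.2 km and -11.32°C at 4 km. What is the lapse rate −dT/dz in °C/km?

Γ = −ΔT/Δz = (11 − (-11.32)) / (4000 − 2200) m
  = 22.32°C / 1.8 km = 12.4°C/km

12.4°C/km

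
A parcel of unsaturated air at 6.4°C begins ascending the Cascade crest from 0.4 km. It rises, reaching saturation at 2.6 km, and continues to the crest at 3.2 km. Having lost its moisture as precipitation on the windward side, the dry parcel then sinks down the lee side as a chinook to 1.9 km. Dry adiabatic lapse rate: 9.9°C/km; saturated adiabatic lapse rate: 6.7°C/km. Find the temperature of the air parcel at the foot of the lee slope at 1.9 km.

From 400 m to 2600 m (dry): cools by 9.9 × 2.2 = 21.78°C, giving -15.38°C.
From 2600 m to 3200 m (saturated): cools by 6.7 × 0.6 = 4.02°C, giving -19.4°C.
From 3200 m to 1900 m (dry descent): warms by 9.9 × 1.3 = 12.87°C, giving -6.53°C.

-6.53°C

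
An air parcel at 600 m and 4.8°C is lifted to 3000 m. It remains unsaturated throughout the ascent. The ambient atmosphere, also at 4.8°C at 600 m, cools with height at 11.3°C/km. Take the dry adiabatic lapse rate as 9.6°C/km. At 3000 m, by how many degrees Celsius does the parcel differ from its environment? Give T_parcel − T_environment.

Parcel:
  Dry to 3000 m: -9.6 × 2.4 km = -23.04°C, so T = -18.24°C.
Environment:
  Environment to 3000 m: -11.3 × 2.4 km = -27.12°C, so T = -22.32°C.
T_parcel − T_env = -18.24 − (-22.32) = +4.08°C

+4.08°C (parcel warmer than environment)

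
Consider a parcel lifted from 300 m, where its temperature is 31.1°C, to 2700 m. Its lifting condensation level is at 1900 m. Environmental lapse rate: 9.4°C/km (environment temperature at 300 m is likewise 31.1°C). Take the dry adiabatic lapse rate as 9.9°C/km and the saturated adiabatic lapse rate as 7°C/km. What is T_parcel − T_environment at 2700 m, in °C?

Parcel:
  300 → 1900 m (dry, 9.9°C/km): ΔT = -9.9 × 1.6 = -15.84°C → T = 15.26°C
  1900 → 2700 m (saturated, 7°C/km): ΔT = -7 × 0.8 = -5.6°C → T = 9.66°C
Environment:
  300 → 2700 m (environment, 9.4°C/km): ΔT = -9.4 × 2.4 = -22.56°C → T = 8.54°C
T_parcel − T_env = 9.66 − 8.54 = +1.12°C

+1.12°C (parcel warmer than environment)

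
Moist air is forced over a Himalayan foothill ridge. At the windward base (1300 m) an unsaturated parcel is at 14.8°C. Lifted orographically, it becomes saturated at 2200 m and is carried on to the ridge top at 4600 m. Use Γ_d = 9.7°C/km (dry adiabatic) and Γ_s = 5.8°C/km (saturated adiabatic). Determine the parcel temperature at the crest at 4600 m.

1300–2200 m, dry: Δz = 0.9 km ⇒ ΔT = -8.73°C; T = 6.07°C
2200–4600 m, saturated: Δz = 2.4 km ⇒ ΔT = -13.92°C; T = -7.85°C

-7.85°C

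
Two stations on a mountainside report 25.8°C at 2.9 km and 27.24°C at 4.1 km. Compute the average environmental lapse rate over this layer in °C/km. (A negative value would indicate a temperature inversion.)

-1.2°C/km

Γ = −ΔT/Δz = (25.8 − 27.24) / (4100 − 2900) m
  = -1.44°C / 1.2 km = -1.2°C/km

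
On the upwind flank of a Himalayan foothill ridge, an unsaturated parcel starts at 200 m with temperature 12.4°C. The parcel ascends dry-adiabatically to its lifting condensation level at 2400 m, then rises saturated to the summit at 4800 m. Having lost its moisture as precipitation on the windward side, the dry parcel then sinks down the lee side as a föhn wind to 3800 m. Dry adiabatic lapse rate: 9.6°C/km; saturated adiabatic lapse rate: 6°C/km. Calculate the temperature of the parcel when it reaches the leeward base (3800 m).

-13.52°C

Dry to 2400 m: -9.6 × 2.2 km = -21.12°C, so T = -8.72°C.
Saturated to 4800 m: -6 × 2.4 km = -14.4°C, so T = -23.12°C.
Dry descent to 3800 m: +9.6 × 1 km = +9.6°C, so T = -13.52°C.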